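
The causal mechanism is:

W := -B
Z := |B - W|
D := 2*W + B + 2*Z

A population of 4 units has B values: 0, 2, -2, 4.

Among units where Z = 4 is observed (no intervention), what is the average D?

8

E[D|Z=4] averages over only the 2 units with Z=4 (B = 2, -2): D = 6, 10, mean 8.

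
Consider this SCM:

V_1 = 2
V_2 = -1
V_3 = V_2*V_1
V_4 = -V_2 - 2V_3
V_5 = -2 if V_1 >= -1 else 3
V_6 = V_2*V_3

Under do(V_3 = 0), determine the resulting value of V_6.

The intervention breaks the incoming arrows to V_3: V_3 = V_2*V_1 no longer applies, and V_3 = 0.
V_6 = V_2*V_3  [with V_2=-1, V_3=0]  = 0

0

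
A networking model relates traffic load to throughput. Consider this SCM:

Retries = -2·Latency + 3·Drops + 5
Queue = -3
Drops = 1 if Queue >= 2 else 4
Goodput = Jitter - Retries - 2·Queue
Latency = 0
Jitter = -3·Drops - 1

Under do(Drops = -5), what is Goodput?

30

The intervention breaks the incoming arrows to Drops: Drops = 1 if Queue >= 2 else 4 no longer applies, and Drops = -5.
Retries = -2·Latency + 3·Drops + 5  [with Latency=0, Drops=-5]  = -10
Jitter = -3·Drops - 1  [with Drops=-5]  = 14
Goodput = Jitter - Retries - 2·Queue  [with Jitter=14, Retries=-10, Queue=-3]  = 30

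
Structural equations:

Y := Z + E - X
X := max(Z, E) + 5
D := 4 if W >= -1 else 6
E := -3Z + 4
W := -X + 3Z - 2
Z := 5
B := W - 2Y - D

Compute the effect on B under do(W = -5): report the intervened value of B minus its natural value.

The intervention breaks the incoming arrows to W: W := -X + 3Z - 2 no longer applies, and W = -5.
E = -3Z + 4  [with Z=5]  = -11
X = max(Z, E) + 5  [with Z=5, E=-11]  = 10
D = 4 if W >= -1 else 6  [with W=-5]  = 6
Y = Z + E - X  [with Z=5, E=-11, X=10]  = -16
B = W - 2Y - D  [with W=-5, Y=-16, D=6]  = 21
Without intervention: E = -3Z + 4  [with Z=5]  = -11; X = max(Z, E) + 5  [with Z=5, E=-11]  = 10; W = -X + 3Z - 2  [with X=10, Z=5]  = 3; D = 4 if W >= -1 else 6  [with W=3]  = 4; Y = Z + E - X  [with Z=5, E=-11, X=10]  = -16; B = W - 2Y - D  [with W=3, Y=-16, D=4]  = 31.
Change = 21 − 31 = -10.

-10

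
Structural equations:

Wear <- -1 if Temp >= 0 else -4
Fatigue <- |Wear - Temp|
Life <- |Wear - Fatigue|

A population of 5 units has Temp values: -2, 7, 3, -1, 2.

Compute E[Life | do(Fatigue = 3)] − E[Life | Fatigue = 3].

do(Fatigue=3) breaks Fatigue's dependence on Temp. With Fatigue=3 fixed, Life across the units is 7, 4, 4, 7, 4, mean 5.2.
Conditioning on Fatigue=3 selects the 2 unit(s) with Temp ∈ {-1, 2}. Their Life values: 7, 4. Mean = 5.5.
Difference = 5.2 − 5.5 = -0.3.

-0.3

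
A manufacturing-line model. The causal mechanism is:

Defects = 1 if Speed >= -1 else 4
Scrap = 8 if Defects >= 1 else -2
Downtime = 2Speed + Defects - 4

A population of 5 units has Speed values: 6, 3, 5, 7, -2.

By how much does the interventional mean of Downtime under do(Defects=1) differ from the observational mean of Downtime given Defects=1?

do(Defects=1) breaks Defects's dependence on Speed. With Defects=1 fixed, Downtime across the units is 9, 3, 7, 11, -7, mean 4.6.
Observing Defects=1 restricts to units where Defects's equation naturally yields 1: Speed ∈ {6, 3, 5, 7}. In that subpopulation Downtime = 9, 3, 7, 11, mean 7.5.
Difference = 4.6 − 7.5 = -2.9.

-2.9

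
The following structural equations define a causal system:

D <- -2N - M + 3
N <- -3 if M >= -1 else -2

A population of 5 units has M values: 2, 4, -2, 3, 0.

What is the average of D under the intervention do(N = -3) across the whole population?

Under do(N=-3), N's equation is replaced by N=-3 for every unit. Per-unit D: 7, 5, 11, 6, 9. Mean = 7.6.

7.6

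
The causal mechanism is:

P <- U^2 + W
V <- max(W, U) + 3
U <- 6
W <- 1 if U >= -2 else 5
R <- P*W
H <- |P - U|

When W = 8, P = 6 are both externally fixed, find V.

11

Setting W = 8, P = 6 by intervention discards those variables' equations.
V = max(W, U) + 3  [with W=8, U=6]  = 11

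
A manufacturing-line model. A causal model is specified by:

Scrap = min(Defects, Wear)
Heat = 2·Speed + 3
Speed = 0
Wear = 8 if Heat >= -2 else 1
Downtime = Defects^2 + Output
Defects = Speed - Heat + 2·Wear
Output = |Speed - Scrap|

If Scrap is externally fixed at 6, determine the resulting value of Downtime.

Under do(Scrap=6), the mechanism Scrap = min(Defects, Wear) is discarded; Scrap is fixed at 6.
Heat = 2·Speed + 3  [with Speed=0]  = 3
Wear = 8 if Heat >= -2 else 1  [with Heat=3]  = 8
Defects = Speed - Heat + 2·Wear  [with Speed=0, Heat=3, Wear=8]  = 13
Output = |Speed - Scrap|  [with Speed=0, Scrap=6]  = 6
Downtime = Defects^2 + Output  [with Defects=13, Output=6]  = 175

175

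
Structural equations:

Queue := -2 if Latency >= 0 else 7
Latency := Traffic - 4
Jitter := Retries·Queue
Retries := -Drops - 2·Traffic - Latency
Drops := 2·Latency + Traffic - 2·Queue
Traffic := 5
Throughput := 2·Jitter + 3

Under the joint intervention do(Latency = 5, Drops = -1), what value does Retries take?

Setting Latency = 5, Drops = -1 by intervention discards those variables' equations.
Retries = -Drops - 2·Traffic - Latency  [with Drops=-1, Traffic=5, Latency=5]  = -14

-14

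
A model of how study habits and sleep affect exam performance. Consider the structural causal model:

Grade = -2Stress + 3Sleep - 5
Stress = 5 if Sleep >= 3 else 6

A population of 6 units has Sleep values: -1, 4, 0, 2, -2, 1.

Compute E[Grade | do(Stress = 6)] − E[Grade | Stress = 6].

The intervention sets Stress=6 in all 6 units regardless of Sleep. Recomputing Grade per unit gives -20, -5, -17, -11, -23, -14; average -15.
Observing Stress=6 restricts to units where Stress's equation naturally yields 6: Sleep ∈ {-1, 0, 2, -2, 1}. In that subpopulation Grade = -20, -17, -11, -23, -14, mean -17.
Difference = -15 − (-17) = 2.

2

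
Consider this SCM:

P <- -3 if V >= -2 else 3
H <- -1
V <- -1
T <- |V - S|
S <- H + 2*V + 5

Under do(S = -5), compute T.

do(S=-5) replaces the equation S <- H + 2*V + 5 with the constant S = -5.
T = |V - S|  [with V=-1, S=-5]  = 4

4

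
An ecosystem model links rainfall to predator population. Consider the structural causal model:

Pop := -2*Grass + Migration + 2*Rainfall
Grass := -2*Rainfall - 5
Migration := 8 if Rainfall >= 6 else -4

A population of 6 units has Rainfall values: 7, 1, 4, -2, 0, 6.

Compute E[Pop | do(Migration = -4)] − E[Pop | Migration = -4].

Every unit gets Migration=-4 under the intervention. Pop values become 48, 12, 30, -6, 6, 42; E[Pop|do(Migration=-4)] = 22.
Observing Migration=-4 restricts to units where Migration's equation naturally yields -4: Rainfall ∈ {1, 4, -2, 0}. In that subpopulation Pop = 12, 30, -6, 6, mean 10.5.
Difference = 22 − 10.5 = 11.5.

11.5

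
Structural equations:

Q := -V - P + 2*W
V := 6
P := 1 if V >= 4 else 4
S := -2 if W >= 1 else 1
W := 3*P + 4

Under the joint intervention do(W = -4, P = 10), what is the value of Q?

The joint intervention fixes W = -4, P = 10, removing each variable's own equation.
Q = -V - P + 2*W  [with V=6, P=10, W=-4]  = -24

-24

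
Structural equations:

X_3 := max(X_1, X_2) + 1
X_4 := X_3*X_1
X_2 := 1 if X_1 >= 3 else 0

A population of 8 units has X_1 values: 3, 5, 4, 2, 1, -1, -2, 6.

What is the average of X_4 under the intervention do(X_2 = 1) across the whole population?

13.25

Under do(X_2=1), X_2's equation is replaced by X_2=1 for every unit. Per-unit X_4: 12, 30, 20, 6, 2, -2, -4, 42. Mean = 13.25.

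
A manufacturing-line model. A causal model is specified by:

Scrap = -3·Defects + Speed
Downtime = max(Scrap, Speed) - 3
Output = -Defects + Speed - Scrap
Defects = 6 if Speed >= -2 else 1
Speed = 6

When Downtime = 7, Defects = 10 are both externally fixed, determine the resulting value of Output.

Setting Downtime = 7, Defects = 10 by intervention discards those variables' equations.
Scrap = -3·Defects + Speed  [with Defects=10, Speed=6]  = -24
Output = -Defects + Speed - Scrap  [with Defects=10, Speed=6, Scrap=-24]  = 20

20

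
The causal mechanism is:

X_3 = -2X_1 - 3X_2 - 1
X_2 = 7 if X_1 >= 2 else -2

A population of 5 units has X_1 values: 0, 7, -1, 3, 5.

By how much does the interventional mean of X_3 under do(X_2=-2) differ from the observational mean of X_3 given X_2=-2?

Every unit gets X_2=-2 under the intervention. X_3 values become 5, -9, 7, -1, -5; E[X_3|do(X_2=-2)] = -0.6.
E[X_3|X_2=-2] averages over only the 2 units with X_2=-2 (X_1 = 0, -1): X_3 = 5, 7, mean 6.
Difference = -0.6 − 6 = -6.6.

-6.6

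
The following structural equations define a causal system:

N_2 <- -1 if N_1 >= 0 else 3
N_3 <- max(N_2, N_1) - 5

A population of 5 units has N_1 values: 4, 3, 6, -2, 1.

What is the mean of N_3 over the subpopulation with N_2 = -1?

-1.5

Observing N_2=-1 restricts to units where N_2's equation naturally yields -1: N_1 ∈ {4, 3, 6, 1}. In that subpopulation N_3 = -1, -2, 1, -4, mean -1.5.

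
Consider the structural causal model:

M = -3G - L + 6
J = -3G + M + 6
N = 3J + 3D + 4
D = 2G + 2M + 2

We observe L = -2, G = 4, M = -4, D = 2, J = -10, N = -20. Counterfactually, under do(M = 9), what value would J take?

3

do(M=9) replaces the equation M = -3G - L + 6 with the constant M = 9.
J = -3G + M + 6  [with G=4, M=9]  = 3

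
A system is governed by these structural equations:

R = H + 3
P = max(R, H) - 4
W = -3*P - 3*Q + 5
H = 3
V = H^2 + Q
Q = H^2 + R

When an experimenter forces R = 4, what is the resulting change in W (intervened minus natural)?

Under do(R=4), the mechanism R = H + 3 is discarded; R is fixed at 4.
P = max(R, H) - 4  [with R=4, H=3]  = 0
Q = H^2 + R  [with H=3, R=4]  = 13
W = -3*P - 3*Q + 5  [with P=0, Q=13]  = -34
Without intervention: R = H + 3  [with H=3]  = 6; P = max(R, H) - 4  [with R=6, H=3]  = 2; Q = H^2 + R  [with H=3, R=6]  = 15; W = -3*P - 3*Q + 5  [with P=2, Q=15]  = -46.
Change = -34 − (-46) = 12.

12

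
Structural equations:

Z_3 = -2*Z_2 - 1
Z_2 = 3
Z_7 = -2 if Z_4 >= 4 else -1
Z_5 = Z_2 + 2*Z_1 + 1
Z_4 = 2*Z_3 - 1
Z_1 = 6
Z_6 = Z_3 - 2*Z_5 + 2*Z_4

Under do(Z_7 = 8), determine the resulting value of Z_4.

-15

Under do(Z_7=8), the mechanism Z_7 = -2 if Z_4 >= 4 else -1 is discarded; Z_7 is fixed at 8.
Since Z_4 is not a descendant of the intervened variable, it is unaffected.
Z_3 = -2*Z_2 - 1  [with Z_2=3]  = -7
Z_4 = 2*Z_3 - 1  [with Z_3=-7]  = -15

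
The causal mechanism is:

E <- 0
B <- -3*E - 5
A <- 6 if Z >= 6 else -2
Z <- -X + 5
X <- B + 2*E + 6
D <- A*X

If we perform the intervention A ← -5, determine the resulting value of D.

-5

The intervention breaks the incoming arrows to A: A <- 6 if Z >= 6 else -2 no longer applies, and A = -5.
B = -3*E - 5  [with E=0]  = -5
X = B + 2*E + 6  [with B=-5, E=0]  = 1
D = A*X  [with A=-5, X=1]  = -5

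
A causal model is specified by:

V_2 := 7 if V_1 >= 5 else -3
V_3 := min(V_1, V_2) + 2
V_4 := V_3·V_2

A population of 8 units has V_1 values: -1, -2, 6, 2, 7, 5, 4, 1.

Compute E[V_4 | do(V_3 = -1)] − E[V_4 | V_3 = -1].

Under do(V_3=-1), V_3's equation is replaced by V_3=-1 for every unit. Per-unit V_4: 3, 3, -7, 3, -7, -7, 3, 3. Mean = -0.75.
Conditioning on V_3=-1 selects the 5 unit(s) with V_1 ∈ {-1, -2, 2, 4, 1}. Their V_4 values: 3, 3, 3, 3, 3. Mean = 3.
Difference = -0.75 − 3 = -3.75.

-3.75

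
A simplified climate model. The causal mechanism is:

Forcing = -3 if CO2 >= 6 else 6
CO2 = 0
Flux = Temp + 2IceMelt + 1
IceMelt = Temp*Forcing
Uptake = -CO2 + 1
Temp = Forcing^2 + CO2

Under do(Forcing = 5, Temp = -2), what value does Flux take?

Under do(Forcing = 5, Temp = -2), each intervened variable's structural equation is replaced by its fixed value.
IceMelt = Temp*Forcing  [with Temp=-2, Forcing=5]  = -10
Flux = Temp + 2IceMelt + 1  [with Temp=-2, IceMelt=-10]  = -21

-21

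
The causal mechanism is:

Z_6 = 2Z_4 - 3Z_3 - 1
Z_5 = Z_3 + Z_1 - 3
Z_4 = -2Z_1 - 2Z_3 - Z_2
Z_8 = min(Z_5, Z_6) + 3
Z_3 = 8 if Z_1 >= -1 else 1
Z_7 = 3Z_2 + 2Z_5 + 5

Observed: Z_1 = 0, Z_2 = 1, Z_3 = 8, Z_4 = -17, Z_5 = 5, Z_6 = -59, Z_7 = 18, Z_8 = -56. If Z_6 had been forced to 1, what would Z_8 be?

4

Intervening sets Z_6 = 1 and removes its equation (Z_6 = 2Z_4 - 3Z_3 - 1).
Z_3 = 8 if Z_1 >= -1 else 1  [with Z_1=0]  = 8
Z_5 = Z_3 + Z_1 - 3  [with Z_3=8, Z_1=0]  = 5
Z_8 = min(Z_5, Z_6) + 3  [with Z_5=5, Z_6=1]  = 4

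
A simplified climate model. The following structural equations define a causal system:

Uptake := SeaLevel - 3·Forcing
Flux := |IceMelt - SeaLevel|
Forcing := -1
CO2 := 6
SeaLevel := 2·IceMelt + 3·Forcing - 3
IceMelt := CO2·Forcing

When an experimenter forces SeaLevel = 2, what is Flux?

8

Intervening sets SeaLevel = 2 and removes its equation (SeaLevel := 2·IceMelt + 3·Forcing - 3).
IceMelt = CO2·Forcing  [with CO2=6, Forcing=-1]  = -6
Flux = |IceMelt - SeaLevel|  [with IceMelt=-6, SeaLevel=2]  = 8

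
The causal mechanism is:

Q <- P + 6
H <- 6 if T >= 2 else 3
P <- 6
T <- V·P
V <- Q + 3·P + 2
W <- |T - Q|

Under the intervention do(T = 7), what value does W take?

5

Intervening sets T = 7 and removes its equation (T <- V·P).
Q = P + 6  [with P=6]  = 12
W = |T - Q|  [with T=7, Q=12]  = 5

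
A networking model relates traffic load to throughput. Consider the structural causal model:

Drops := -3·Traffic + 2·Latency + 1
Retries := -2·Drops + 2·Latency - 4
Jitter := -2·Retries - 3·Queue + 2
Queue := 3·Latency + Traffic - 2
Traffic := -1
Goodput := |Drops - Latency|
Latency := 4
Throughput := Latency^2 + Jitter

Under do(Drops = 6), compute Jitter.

Under do(Drops=6), the mechanism Drops := -3·Traffic + 2·Latency + 1 is discarded; Drops is fixed at 6.
Queue = 3·Latency + Traffic - 2  [with Latency=4, Traffic=-1]  = 9
Retries = -2·Drops + 2·Latency - 4  [with Drops=6, Latency=4]  = -8
Jitter = -2·Retries - 3·Queue + 2  [with Retries=-8, Queue=9]  = -9

-9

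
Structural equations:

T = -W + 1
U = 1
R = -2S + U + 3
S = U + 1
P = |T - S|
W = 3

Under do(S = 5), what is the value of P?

7

The intervention breaks the incoming arrows to S: S = U + 1 no longer applies, and S = 5.
T = -W + 1  [with W=3]  = -2
P = |T - S|  [with T=-2, S=5]  = 7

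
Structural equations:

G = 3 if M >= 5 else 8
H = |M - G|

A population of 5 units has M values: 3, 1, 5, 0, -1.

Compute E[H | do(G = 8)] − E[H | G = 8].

do(G=8) breaks G's dependence on M. With G=8 fixed, H across the units is 5, 7, 3, 8, 9, mean 6.4.
Observing G=8 restricts to units where G's equation naturally yields 8: M ∈ {3, 1, 0, -1}. In that subpopulation H = 5, 7, 8, 9, mean 7.25.
Difference = 6.4 − 7.25 = -0.85.

-0.85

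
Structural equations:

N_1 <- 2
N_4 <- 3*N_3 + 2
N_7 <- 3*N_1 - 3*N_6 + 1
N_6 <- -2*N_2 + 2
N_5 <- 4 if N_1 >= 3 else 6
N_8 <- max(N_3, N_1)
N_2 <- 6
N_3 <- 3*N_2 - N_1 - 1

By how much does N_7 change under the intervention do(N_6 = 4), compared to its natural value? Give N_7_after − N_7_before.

-42

Intervening sets N_6 = 4 and removes its equation (N_6 <- -2*N_2 + 2).
N_7 = 3*N_1 - 3*N_6 + 1  [with N_1=2, N_6=4]  = -5
Without intervention: N_6 = -2*N_2 + 2  [with N_2=6]  = -10; N_7 = 3*N_1 - 3*N_6 + 1  [with N_1=2, N_6=-10]  = 37.
Change = -5 − 37 = -42.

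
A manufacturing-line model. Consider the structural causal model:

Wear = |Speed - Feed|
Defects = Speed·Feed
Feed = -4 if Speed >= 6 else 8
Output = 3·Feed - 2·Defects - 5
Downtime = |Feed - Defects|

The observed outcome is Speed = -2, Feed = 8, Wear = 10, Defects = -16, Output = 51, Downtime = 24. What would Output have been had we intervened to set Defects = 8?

3

Intervening sets Defects = 8 and removes its equation (Defects = Speed·Feed).
Feed = -4 if Speed >= 6 else 8  [with Speed=-2]  = 8
Output = 3·Feed - 2·Defects - 5  [with Feed=8, Defects=8]  = 3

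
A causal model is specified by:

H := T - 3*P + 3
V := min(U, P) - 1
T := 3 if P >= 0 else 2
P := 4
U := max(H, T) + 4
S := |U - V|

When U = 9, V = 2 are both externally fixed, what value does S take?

The joint intervention fixes U = 9, V = 2, removing each variable's own equation.
S = |U - V|  [with U=9, V=2]  = 7

7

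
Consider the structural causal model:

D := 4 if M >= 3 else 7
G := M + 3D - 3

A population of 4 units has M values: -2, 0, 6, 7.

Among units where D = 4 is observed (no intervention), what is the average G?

Observing D=4 restricts to units where D's equation naturally yields 4: M ∈ {6, 7}. In that subpopulation G = 15, 16, mean 15.5.

15.5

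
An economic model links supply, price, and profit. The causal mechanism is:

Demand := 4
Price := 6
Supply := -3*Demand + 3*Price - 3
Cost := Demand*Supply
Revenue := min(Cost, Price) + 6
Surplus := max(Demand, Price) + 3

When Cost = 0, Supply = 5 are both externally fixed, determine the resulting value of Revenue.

The joint intervention fixes Cost = 0, Supply = 5, removing each variable's own equation.
Revenue = min(Cost, Price) + 6  [with Cost=0, Price=6]  = 6

6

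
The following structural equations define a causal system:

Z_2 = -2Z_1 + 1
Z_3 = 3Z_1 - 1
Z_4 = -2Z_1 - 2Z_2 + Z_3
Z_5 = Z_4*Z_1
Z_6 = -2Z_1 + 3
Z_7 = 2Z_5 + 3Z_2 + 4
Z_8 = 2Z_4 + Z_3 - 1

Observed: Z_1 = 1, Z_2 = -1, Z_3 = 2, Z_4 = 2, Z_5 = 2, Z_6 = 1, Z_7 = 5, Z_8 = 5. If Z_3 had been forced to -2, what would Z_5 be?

-2

do(Z_3=-2) replaces the equation Z_3 = 3Z_1 - 1 with the constant Z_3 = -2.
Z_2 = -2Z_1 + 1  [with Z_1=1]  = -1
Z_4 = -2Z_1 - 2Z_2 + Z_3  [with Z_1=1, Z_2=-1, Z_3=-2]  = -2
Z_5 = Z_4*Z_1  [with Z_4=-2, Z_1=1]  = -2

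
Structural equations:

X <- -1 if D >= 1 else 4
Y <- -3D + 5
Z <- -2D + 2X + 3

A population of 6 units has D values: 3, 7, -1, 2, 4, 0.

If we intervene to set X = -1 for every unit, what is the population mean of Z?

do(X=-1) breaks X's dependence on D. With X=-1 fixed, Z across the units is -5, -13, 3, -3, -7, 1, mean -4.

-4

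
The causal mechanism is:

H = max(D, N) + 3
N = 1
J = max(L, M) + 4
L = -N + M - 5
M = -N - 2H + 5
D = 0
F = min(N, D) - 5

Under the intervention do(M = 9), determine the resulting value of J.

The intervention breaks the incoming arrows to M: M = -N - 2H + 5 no longer applies, and M = 9.
L = -N + M - 5  [with N=1, M=9]  = 3
J = max(L, M) + 4  [with L=3, M=9]  = 13

13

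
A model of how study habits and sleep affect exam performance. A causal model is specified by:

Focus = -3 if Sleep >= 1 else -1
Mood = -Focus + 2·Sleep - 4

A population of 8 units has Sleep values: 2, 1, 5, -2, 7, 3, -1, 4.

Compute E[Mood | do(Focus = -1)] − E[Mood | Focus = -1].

The intervention sets Focus=-1 in all 8 units regardless of Sleep. Recomputing Mood per unit gives 1, -1, 7, -7, 11, 3, -5, 5; average 1.75.
Conditioning on Focus=-1 selects the 2 unit(s) with Sleep ∈ {-2, -1}. Their Mood values: -7, -5. Mean = -6.
Difference = 1.75 − (-6) = 7.75.

7.75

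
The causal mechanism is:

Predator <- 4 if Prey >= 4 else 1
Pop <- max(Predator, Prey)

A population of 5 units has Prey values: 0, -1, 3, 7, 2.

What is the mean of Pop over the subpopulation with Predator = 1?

1.75

E[Pop|Predator=1] averages over only the 4 units with Predator=1 (Prey = 0, -1, 3, 2): Pop = 1, 1, 3, 2, mean 1.75.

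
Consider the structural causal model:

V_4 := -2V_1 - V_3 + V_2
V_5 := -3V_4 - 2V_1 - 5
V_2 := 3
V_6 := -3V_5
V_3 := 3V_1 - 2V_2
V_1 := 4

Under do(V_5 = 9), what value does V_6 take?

-27

The intervention breaks the incoming arrows to V_5: V_5 := -3V_4 - 2V_1 - 5 no longer applies, and V_5 = 9.
V_6 = -3V_5  [with V_5=9]  = -27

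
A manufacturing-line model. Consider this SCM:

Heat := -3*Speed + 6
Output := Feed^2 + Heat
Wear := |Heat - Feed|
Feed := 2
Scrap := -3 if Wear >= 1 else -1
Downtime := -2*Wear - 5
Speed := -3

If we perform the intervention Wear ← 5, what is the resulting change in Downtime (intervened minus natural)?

The intervention breaks the incoming arrows to Wear: Wear := |Heat - Feed| no longer applies, and Wear = 5.
Downtime = -2*Wear - 5  [with Wear=5]  = -15
Without intervention: Heat = -3*Speed + 6  [with Speed=-3]  = 15; Wear = |Heat - Feed|  [with Heat=15, Feed=2]  = 13; Downtime = -2*Wear - 5  [with Wear=13]  = -31.
Change = -15 − (-31) = 16.

16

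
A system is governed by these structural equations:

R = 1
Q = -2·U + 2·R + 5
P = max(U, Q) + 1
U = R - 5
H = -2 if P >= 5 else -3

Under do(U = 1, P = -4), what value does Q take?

The joint intervention fixes U = 1, P = -4, removing each variable's own equation.
Q = -2·U + 2·R + 5  [with U=1, R=1]  = 5

5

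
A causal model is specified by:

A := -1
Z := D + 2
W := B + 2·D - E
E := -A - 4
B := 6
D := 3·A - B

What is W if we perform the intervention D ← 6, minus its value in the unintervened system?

Under do(D=6), the mechanism D := 3·A - B is discarded; D is fixed at 6.
E = -A - 4  [with A=-1]  = -3
W = B + 2·D - E  [with B=6, D=6, E=-3]  = 21
Without intervention: E = -A - 4  [with A=-1]  = -3; D = 3·A - B  [with A=-1, B=6]  = -9; W = B + 2·D - E  [with B=6, D=-9, E=-3]  = -9.
Change = 21 − (-9) = 30.

30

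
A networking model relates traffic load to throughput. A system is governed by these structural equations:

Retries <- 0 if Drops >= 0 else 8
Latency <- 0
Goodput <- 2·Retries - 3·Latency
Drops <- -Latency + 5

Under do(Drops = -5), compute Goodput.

Under do(Drops=-5), the mechanism Drops <- -Latency + 5 is discarded; Drops is fixed at -5.
Retries = 0 if Drops >= 0 else 8  [with Drops=-5]  = 8
Goodput = 2·Retries - 3·Latency  [with Retries=8, Latency=0]  = 16

16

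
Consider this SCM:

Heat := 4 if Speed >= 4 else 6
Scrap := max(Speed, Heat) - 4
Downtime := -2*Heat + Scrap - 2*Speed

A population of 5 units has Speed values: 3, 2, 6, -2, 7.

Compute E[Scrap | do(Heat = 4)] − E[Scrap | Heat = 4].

do(Heat=4) breaks Heat's dependence on Speed. With Heat=4 fixed, Scrap across the units is 0, 0, 2, 0, 3, mean 1.
Conditioning on Heat=4 selects the 2 unit(s) with Speed ∈ {6, 7}. Their Scrap values: 2, 3. Mean = 2.5.
Difference = 1 − 2.5 = -1.5.

-1.5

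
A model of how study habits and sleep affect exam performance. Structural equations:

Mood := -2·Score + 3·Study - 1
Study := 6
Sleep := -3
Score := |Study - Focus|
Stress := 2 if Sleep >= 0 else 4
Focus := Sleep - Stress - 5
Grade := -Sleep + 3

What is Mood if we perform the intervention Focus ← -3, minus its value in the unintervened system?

Under do(Focus=-3), the mechanism Focus := Sleep - Stress - 5 is discarded; Focus is fixed at -3.
Score = |Study - Focus|  [with Study=6, Focus=-3]  = 9
Mood = -2·Score + 3·Study - 1  [with Score=9, Study=6]  = -1
Without intervention: Stress = 2 if Sleep >= 0 else 4  [with Sleep=-3]  = 4; Focus = Sleep - Stress - 5  [with Sleep=-3, Stress=4]  = -12; Score = |Study - Focus|  [with Study=6, Focus=-12]  = 18; Mood = -2·Score + 3·Study - 1  [with Score=18, Study=6]  = -19.
Change = -1 − (-19) = 18.

18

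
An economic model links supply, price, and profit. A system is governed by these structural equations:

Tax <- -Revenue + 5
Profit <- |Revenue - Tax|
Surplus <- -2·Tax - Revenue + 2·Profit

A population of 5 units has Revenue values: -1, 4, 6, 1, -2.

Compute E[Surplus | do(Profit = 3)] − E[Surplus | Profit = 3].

-0.9

do(Profit=3) breaks Profit's dependence on Revenue. With Profit=3 fixed, Surplus across the units is -5, 0, 2, -3, -6, mean -2.4.
Conditioning on Profit=3 selects the 2 unit(s) with Revenue ∈ {4, 1}. Their Surplus values: 0, -3. Mean = -1.5.
Difference = -2.4 − (-1.5) = -0.9.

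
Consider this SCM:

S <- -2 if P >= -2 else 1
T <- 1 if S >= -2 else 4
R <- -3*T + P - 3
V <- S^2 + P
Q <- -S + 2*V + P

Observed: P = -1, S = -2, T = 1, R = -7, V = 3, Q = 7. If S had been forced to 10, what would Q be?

187

Under do(S=10), the mechanism S <- -2 if P >= -2 else 1 is discarded; S is fixed at 10.
V = S^2 + P  [with S=10, P=-1]  = 99
Q = -S + 2*V + P  [with S=10, V=99, P=-1]  = 187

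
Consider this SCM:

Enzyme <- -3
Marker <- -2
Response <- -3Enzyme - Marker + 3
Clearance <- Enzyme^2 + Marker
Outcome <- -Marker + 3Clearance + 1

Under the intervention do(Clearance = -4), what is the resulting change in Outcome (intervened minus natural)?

Intervening sets Clearance = -4 and removes its equation (Clearance <- Enzyme^2 + Marker).
Outcome = -Marker + 3Clearance + 1  [with Marker=-2, Clearance=-4]  = -9
Without intervention: Clearance = Enzyme^2 + Marker  [with Enzyme=-3, Marker=-2]  = 7; Outcome = -Marker + 3Clearance + 1  [with Marker=-2, Clearance=7]  = 24.
Change = -9 − 24 = -33.

-33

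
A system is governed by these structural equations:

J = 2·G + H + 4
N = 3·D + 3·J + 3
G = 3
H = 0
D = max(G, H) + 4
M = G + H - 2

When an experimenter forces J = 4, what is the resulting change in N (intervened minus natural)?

-18

do(J=4) replaces the equation J = 2·G + H + 4 with the constant J = 4.
D = max(G, H) + 4  [with G=3, H=0]  = 7
N = 3·D + 3·J + 3  [with D=7, J=4]  = 36
Without intervention: J = 2·G + H + 4  [with G=3, H=0]  = 10; D = max(G, H) + 4  [with G=3, H=0]  = 7; N = 3·D + 3·J + 3  [with D=7, J=10]  = 54.
Change = 36 − 54 = -18.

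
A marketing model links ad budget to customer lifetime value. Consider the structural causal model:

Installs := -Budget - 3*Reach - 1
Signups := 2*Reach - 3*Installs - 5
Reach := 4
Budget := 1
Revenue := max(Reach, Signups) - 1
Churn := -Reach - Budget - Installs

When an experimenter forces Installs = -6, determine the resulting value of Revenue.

The intervention breaks the incoming arrows to Installs: Installs := -Budget - 3*Reach - 1 no longer applies, and Installs = -6.
Signups = 2*Reach - 3*Installs - 5  [with Reach=4, Installs=-6]  = 21
Revenue = max(Reach, Signups) - 1  [with Reach=4, Signups=21]  = 20

20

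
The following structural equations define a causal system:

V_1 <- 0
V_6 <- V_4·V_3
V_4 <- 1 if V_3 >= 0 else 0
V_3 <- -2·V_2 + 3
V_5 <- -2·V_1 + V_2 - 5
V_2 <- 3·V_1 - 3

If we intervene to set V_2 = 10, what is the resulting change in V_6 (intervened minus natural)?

Under do(V_2=10), the mechanism V_2 <- 3·V_1 - 3 is discarded; V_2 is fixed at 10.
V_3 = -2·V_2 + 3  [with V_2=10]  = -17
V_4 = 1 if V_3 >= 0 else 0  [with V_3=-17]  = 0
V_6 = V_4·V_3  [with V_4=0, V_3=-17]  = 0
Without intervention: V_2 = 3·V_1 - 3  [with V_1=0]  = -3; V_3 = -2·V_2 + 3  [with V_2=-3]  = 9; V_4 = 1 if V_3 >= 0 else 0  [with V_3=9]  = 1; V_6 = V_4·V_3  [with V_4=1, V_3=9]  = 9.
Change = 0 − 9 = -9.

-9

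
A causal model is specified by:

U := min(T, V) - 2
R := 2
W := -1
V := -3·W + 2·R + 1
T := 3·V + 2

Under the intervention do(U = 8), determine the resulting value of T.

26

The intervention breaks the incoming arrows to U: U := min(T, V) - 2 no longer applies, and U = 8.
Since T is not a descendant of the intervened variable, it is unaffected.
V = -3·W + 2·R + 1  [with W=-1, R=2]  = 8
T = 3·V + 2  [with V=8]  = 26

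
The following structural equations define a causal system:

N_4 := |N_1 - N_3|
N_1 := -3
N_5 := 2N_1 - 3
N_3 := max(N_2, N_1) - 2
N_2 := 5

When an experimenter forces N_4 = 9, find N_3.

3

Under do(N_4=9), the mechanism N_4 := |N_1 - N_3| is discarded; N_4 is fixed at 9.
Since N_3 is not a descendant of the intervened variable, it is unaffected.
N_3 = max(N_2, N_1) - 2  [with N_2=5, N_1=-3]  = 3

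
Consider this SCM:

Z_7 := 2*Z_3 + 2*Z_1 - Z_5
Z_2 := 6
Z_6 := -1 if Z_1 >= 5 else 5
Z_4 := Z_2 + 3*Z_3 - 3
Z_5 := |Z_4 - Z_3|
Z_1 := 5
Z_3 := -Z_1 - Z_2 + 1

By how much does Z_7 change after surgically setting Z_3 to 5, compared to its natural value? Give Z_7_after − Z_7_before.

34

The intervention breaks the incoming arrows to Z_3: Z_3 := -Z_1 - Z_2 + 1 no longer applies, and Z_3 = 5.
Z_4 = Z_2 + 3*Z_3 - 3  [with Z_2=6, Z_3=5]  = 18
Z_5 = |Z_4 - Z_3|  [with Z_4=18, Z_3=5]  = 13
Z_7 = 2*Z_3 + 2*Z_1 - Z_5  [with Z_3=5, Z_1=5, Z_5=13]  = 7
Without intervention: Z_3 = -Z_1 - Z_2 + 1  [with Z_1=5, Z_2=6]  = -10; Z_4 = Z_2 + 3*Z_3 - 3  [with Z_2=6, Z_3=-10]  = -27; Z_5 = |Z_4 - Z_3|  [with Z_4=-27, Z_3=-10]  = 17; Z_7 = 2*Z_3 + 2*Z_1 - Z_5  [with Z_3=-10, Z_1=5, Z_5=17]  = -27.
Change = 7 − (-27) = 34.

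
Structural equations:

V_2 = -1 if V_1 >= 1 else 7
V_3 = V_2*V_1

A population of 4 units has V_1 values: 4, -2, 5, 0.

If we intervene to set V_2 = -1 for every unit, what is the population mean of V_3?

-1.75

The intervention sets V_2=-1 in all 4 units regardless of V_1. Recomputing V_3 per unit gives -4, 2, -5, 0; average -1.75.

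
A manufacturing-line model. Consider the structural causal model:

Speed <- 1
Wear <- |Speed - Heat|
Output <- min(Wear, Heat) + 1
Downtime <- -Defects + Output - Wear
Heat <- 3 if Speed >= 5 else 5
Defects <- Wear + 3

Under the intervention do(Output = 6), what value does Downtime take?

-5

The intervention breaks the incoming arrows to Output: Output <- min(Wear, Heat) + 1 no longer applies, and Output = 6.
Heat = 3 if Speed >= 5 else 5  [with Speed=1]  = 5
Wear = |Speed - Heat|  [with Speed=1, Heat=5]  = 4
Defects = Wear + 3  [with Wear=4]  = 7
Downtime = -Defects + Output - Wear  [with Defects=7, Output=6, Wear=4]  = -5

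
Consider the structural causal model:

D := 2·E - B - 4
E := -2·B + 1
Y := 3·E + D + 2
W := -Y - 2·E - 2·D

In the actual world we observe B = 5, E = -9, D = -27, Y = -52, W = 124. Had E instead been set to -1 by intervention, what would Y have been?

-12

Under do(E=-1), the mechanism E := -2·B + 1 is discarded; E is fixed at -1.
D = 2·E - B - 4  [with E=-1, B=5]  = -11
Y = 3·E + D + 2  [with E=-1, D=-11]  = -12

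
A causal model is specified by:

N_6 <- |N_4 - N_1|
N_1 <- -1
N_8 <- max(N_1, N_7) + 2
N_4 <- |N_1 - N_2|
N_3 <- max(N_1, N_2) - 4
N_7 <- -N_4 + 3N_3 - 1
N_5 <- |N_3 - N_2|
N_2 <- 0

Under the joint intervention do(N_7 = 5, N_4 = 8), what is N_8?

7

The joint intervention fixes N_7 = 5, N_4 = 8, removing each variable's own equation.
N_8 = max(N_1, N_7) + 2  [with N_1=-1, N_7=5]  = 7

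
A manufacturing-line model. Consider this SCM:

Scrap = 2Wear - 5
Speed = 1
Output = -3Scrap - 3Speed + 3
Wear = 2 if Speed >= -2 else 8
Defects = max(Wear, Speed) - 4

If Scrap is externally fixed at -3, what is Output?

9

Intervening sets Scrap = -3 and removes its equation (Scrap = 2Wear - 5).
Output = -3Scrap - 3Speed + 3  [with Scrap=-3, Speed=1]  = 9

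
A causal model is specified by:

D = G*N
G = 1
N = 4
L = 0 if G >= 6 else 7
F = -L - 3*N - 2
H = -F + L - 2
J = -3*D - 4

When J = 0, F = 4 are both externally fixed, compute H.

1

Setting J = 0, F = 4 by intervention discards those variables' equations.
L = 0 if G >= 6 else 7  [with G=1]  = 7
H = -F + L - 2  [with F=4, L=7]  = 1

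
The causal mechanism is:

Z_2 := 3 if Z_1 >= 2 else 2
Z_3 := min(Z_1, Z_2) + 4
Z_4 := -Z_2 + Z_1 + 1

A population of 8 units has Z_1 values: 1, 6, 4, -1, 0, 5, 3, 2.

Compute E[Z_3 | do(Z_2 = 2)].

5.25

do(Z_2=2) breaks Z_2's dependence on Z_1. With Z_2=2 fixed, Z_3 across the units is 5, 6, 6, 3, 4, 6, 6, 6, mean 5.25.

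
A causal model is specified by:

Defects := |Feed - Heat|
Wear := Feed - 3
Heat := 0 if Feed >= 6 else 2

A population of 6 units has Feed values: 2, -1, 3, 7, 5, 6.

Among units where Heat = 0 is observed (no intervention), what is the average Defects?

E[Defects|Heat=0] averages over only the 2 units with Heat=0 (Feed = 7, 6): Defects = 7, 6, mean 6.5.

6.5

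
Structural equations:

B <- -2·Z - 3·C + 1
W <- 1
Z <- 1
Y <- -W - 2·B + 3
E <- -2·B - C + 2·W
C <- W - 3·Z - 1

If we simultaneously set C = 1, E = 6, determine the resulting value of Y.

The joint intervention fixes C = 1, E = 6, removing each variable's own equation.
B = -2·Z - 3·C + 1  [with Z=1, C=1]  = -4
Y = -W - 2·B + 3  [with W=1, B=-4]  = 10

10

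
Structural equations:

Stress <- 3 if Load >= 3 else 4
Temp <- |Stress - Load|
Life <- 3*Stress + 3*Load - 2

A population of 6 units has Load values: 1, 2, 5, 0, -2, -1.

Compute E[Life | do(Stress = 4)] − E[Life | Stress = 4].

The intervention sets Stress=4 in all 6 units regardless of Load. Recomputing Life per unit gives 13, 16, 25, 10, 4, 7; average 12.5.
Conditioning on Stress=4 selects the 5 unit(s) with Load ∈ {1, 2, 0, -2, -1}. Their Life values: 13, 16, 10, 4, 7. Mean = 10.
Difference = 12.5 − 10 = 2.5.

2.5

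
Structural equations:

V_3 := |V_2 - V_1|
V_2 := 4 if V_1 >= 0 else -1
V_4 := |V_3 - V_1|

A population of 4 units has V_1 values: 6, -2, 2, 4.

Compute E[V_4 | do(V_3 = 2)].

2.5

The intervention sets V_3=2 in all 4 units regardless of V_1. Recomputing V_4 per unit gives 4, 4, 0, 2; average 2.5.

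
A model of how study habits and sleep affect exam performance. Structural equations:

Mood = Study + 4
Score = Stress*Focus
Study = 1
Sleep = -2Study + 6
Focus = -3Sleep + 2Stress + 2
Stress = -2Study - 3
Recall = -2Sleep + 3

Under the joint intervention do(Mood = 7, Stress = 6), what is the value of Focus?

Under do(Mood = 7, Stress = 6), each intervened variable's structural equation is replaced by its fixed value.
Sleep = -2Study + 6  [with Study=1]  = 4
Focus = -3Sleep + 2Stress + 2  [with Sleep=4, Stress=6]  = 2

2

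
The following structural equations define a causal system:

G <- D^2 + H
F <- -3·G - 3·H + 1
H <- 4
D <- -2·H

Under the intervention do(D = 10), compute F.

-323

Under do(D=10), the mechanism D <- -2·H is discarded; D is fixed at 10.
G = D^2 + H  [with D=10, H=4]  = 104
F = -3·G - 3·H + 1  [with G=104, H=4]  = -323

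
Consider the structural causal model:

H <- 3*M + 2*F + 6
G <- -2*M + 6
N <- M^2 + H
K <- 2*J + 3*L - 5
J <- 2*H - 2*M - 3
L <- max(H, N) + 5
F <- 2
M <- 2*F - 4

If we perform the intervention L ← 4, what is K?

do(L=4) replaces the equation L <- max(H, N) + 5 with the constant L = 4.
M = 2*F - 4  [with F=2]  = 0
H = 3*M + 2*F + 6  [with M=0, F=2]  = 10
J = 2*H - 2*M - 3  [with H=10, M=0]  = 17
K = 2*J + 3*L - 5  [with J=17, L=4]  = 41

41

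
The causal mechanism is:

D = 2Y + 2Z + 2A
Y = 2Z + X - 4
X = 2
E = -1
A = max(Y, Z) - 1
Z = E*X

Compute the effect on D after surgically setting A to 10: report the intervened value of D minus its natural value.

The intervention breaks the incoming arrows to A: A = max(Y, Z) - 1 no longer applies, and A = 10.
Z = E*X  [with E=-1, X=2]  = -2
Y = 2Z + X - 4  [with Z=-2, X=2]  = -6
D = 2Y + 2Z + 2A  [with Y=-6, Z=-2, A=10]  = 4
Without intervention: Z = E*X  [with E=-1, X=2]  = -2; Y = 2Z + X - 4  [with Z=-2, X=2]  = -6; A = max(Y, Z) - 1  [with Y=-6, Z=-2]  = -3; D = 2Y + 2Z + 2A  [with Y=-6, Z=-2, A=-3]  = -22.
Change = 4 − (-22) = 26.

26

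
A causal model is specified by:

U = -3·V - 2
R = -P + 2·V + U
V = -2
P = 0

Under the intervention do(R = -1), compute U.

Under do(R=-1), the mechanism R = -P + 2·V + U is discarded; R is fixed at -1.
Since U is not a descendant of the intervened variable, it is unaffected.
U = -3·V - 2  [with V=-2]  = 4

4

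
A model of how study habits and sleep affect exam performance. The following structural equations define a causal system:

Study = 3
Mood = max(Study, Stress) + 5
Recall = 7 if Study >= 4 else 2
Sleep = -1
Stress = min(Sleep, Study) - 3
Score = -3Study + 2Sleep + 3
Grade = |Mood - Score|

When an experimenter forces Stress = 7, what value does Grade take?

The intervention breaks the incoming arrows to Stress: Stress = min(Sleep, Study) - 3 no longer applies, and Stress = 7.
Score = -3Study + 2Sleep + 3  [with Study=3, Sleep=-1]  = -8
Mood = max(Study, Stress) + 5  [with Study=3, Stress=7]  = 12
Grade = |Mood - Score|  [with Mood=12, Score=-8]  = 20

20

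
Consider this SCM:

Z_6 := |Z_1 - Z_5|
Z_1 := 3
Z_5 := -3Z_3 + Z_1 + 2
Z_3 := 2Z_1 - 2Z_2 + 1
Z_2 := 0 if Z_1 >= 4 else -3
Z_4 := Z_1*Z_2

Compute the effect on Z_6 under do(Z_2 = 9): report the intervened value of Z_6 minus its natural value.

-2

Under do(Z_2=9), the mechanism Z_2 := 0 if Z_1 >= 4 else -3 is discarded; Z_2 is fixed at 9.
Z_3 = 2Z_1 - 2Z_2 + 1  [with Z_1=3, Z_2=9]  = -11
Z_5 = -3Z_3 + Z_1 + 2  [with Z_3=-11, Z_1=3]  = 38
Z_6 = |Z_1 - Z_5|  [with Z_1=3, Z_5=38]  = 35
Without intervention: Z_2 = 0 if Z_1 >= 4 else -3  [with Z_1=3]  = -3; Z_3 = 2Z_1 - 2Z_2 + 1  [with Z_1=3, Z_2=-3]  = 13; Z_5 = -3Z_3 + Z_1 + 2  [with Z_3=13, Z_1=3]  = -34; Z_6 = |Z_1 - Z_5|  [with Z_1=3, Z_5=-34]  = 37.
Change = 35 − 37 = -2.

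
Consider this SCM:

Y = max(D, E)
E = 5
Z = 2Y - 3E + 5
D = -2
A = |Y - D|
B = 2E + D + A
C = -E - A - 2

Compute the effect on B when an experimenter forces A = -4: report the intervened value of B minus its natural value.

Intervening sets A = -4 and removes its equation (A = |Y - D|).
B = 2E + D + A  [with E=5, D=-2, A=-4]  = 4
Without intervention: Y = max(D, E)  [with D=-2, E=5]  = 5; A = |Y - D|  [with Y=5, D=-2]  = 7; B = 2E + D + A  [with E=5, D=-2, A=7]  = 15.
Change = 4 − 15 = -11.

-11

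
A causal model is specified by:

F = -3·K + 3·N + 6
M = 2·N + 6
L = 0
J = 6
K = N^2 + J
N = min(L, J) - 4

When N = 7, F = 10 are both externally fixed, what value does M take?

Setting N = 7, F = 10 by intervention discards those variables' equations.
M = 2·N + 6  [with N=7]  = 20

20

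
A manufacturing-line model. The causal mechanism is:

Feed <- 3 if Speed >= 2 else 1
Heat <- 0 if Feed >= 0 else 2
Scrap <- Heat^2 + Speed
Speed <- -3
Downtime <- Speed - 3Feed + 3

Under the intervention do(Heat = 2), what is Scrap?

1

The intervention breaks the incoming arrows to Heat: Heat <- 0 if Feed >= 0 else 2 no longer applies, and Heat = 2.
Scrap = Heat^2 + Speed  [with Heat=2, Speed=-3]  = 1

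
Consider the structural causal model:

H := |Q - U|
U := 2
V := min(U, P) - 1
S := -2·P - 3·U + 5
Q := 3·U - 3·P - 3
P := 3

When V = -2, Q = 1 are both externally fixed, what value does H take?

The joint intervention fixes V = -2, Q = 1, removing each variable's own equation.
H = |Q - U|  [with Q=1, U=2]  = 1

1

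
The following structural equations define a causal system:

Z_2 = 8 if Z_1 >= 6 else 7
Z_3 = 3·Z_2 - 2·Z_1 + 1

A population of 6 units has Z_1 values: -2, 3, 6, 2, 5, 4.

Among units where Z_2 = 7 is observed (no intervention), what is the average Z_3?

17.2

Conditioning on Z_2=7 selects the 5 unit(s) with Z_1 ∈ {-2, 3, 2, 5, 4}. Their Z_3 values: 26, 16, 18, 12, 14. Mean = 17.2.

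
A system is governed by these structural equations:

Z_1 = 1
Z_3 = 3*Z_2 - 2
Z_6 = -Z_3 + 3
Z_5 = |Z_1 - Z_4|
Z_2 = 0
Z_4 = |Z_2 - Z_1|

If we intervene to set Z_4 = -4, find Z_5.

Intervening sets Z_4 = -4 and removes its equation (Z_4 = |Z_2 - Z_1|).
Z_5 = |Z_1 - Z_4|  [with Z_1=1, Z_4=-4]  = 5

5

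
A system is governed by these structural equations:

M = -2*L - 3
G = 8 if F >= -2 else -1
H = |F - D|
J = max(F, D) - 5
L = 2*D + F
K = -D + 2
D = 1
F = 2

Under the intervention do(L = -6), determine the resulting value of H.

1

do(L=-6) replaces the equation L = 2*D + F with the constant L = -6.
H is not downstream of the intervention, so its value is determined by the original equations.
H = |F - D|  [with F=2, D=1]  = 1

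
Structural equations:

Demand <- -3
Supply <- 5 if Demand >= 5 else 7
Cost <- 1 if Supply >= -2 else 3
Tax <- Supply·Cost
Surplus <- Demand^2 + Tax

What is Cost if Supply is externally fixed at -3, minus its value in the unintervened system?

2

The intervention breaks the incoming arrows to Supply: Supply <- 5 if Demand >= 5 else 7 no longer applies, and Supply = -3.
Cost = 1 if Supply >= -2 else 3  [with Supply=-3]  = 3
Without intervention: Supply = 5 if Demand >= 5 else 7  [with Demand=-3]  = 7; Cost = 1 if Supply >= -2 else 3  [with Supply=7]  = 1.
Change = 3 − 1 = 2.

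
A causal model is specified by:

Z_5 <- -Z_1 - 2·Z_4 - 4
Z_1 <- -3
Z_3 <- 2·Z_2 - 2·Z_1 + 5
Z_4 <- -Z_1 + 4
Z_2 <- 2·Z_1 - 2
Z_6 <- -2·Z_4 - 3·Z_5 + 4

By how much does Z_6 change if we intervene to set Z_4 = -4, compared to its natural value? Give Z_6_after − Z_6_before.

Under do(Z_4=-4), the mechanism Z_4 <- -Z_1 + 4 is discarded; Z_4 is fixed at -4.
Z_5 = -Z_1 - 2·Z_4 - 4  [with Z_1=-3, Z_4=-4]  = 7
Z_6 = -2·Z_4 - 3·Z_5 + 4  [with Z_4=-4, Z_5=7]  = -9
Without intervention: Z_4 = -Z_1 + 4  [with Z_1=-3]  = 7; Z_5 = -Z_1 - 2·Z_4 - 4  [with Z_1=-3, Z_4=7]  = -15; Z_6 = -2·Z_4 - 3·Z_5 + 4  [with Z_4=7, Z_5=-15]  = 35.
Change = -9 − 35 = -44.

-44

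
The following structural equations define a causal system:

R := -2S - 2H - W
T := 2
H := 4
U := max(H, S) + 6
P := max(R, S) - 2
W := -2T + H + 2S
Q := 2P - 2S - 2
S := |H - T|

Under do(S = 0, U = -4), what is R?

The joint intervention fixes S = 0, U = -4, removing each variable's own equation.
W = -2T + H + 2S  [with T=2, H=4, S=0]  = 0
R = -2S - 2H - W  [with S=0, H=4, W=0]  = -8

-8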